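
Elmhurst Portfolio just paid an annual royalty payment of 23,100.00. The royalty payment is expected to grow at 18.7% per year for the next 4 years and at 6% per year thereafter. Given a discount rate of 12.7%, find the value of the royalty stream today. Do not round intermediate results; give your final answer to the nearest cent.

D_1 = 27419.70000
D_2 = 32547.18390
D_3 = 38633.50729
D_4 = 45857.97315
Terminal value at year 4: TV = D_4×(1+g_2)/(r−g_2) = 48609.45154/0.067 = 725514.20211
P_0 = D_1/(1+r)^1 + D_2/(1+r)^2 + D_3/(1+r)^3 + D_4/(1+r)^4 + TV/(1+r)^4
    = 24329.81366 + 25625.10099 + 26989.34772 + 28426.22515 + 449728.33817 = 555098.82570

555098.83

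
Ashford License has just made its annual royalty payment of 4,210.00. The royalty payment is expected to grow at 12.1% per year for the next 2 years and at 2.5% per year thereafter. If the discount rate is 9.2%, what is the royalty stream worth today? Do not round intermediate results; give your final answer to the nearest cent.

76631.39

D_1 = 4719.41000
D_2 = 5290.45861
Terminal value at year 2: TV = D_2×(1+g_2)/(r−g_2) = 5422.72008/0.067 = 80936.12053
P_0 = D_1/(1+r)^1 + D_2/(1+r)^2 + TV/(1+r)^2
    = 4321.80403 + 4436.57721 + 67873.00961 = 76631.39085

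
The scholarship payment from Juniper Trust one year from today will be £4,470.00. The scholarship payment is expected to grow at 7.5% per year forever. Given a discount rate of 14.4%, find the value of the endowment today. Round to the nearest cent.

£64782.61

Growing perpetuity: P = D₁ / (r − g) = £4,470.0000 / (0.144 − 0.075) = £64,782.61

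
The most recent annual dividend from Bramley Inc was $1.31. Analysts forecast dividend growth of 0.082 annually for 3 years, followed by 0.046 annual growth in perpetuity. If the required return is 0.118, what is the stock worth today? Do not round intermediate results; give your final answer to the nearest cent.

D_1 = 1.41742
D_2 = 1.53365
D_3 = 1.65941
Terminal value at year 3: TV = D_3×(1+g_2)/(r−g_2) = 1.73574/0.072 = 24.10751
P_0 = D_1/(1+r)^1 + D_2/(1+r)^2 + D_3/(1+r)^3 + TV/(1+r)^3
    = 1.26782 + 1.22699 + 1.18748 + 17.25150 = 20.93379

$20.93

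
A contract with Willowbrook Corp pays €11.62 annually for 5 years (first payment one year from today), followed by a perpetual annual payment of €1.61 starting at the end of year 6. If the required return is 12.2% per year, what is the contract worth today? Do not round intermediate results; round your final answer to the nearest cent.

€49.10

PV of 5-year annuity: €11.62 × [1 − (1+0.122)^−5] / 0.122 = 41.68079
Perpetuity value at year 5: €1.61 / 0.122 = 13.19672
PV of perpetuity: 13.19672 / (1+0.122)^5 = 7.42167
Total PV = 41.68079 + 7.42167 = 49.10246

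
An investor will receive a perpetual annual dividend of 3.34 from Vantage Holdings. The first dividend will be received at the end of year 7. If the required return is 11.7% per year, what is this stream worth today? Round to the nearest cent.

Value at end of year 6: C / r = 3.34 / 0.117 = 28.5470
Discount to today: PV = 28.5470 / (1 + 0.117)^6 = 28.5470 / 1.942312 = 14.70

14.70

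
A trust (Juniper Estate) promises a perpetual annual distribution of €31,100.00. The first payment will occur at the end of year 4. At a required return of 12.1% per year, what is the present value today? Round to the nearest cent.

Value at end of year 3: C / r = €31,100.00 / 0.121 = €257,024.7934
Discount to today: PV = €257,024.7934 / (1 + 0.121)^3 = €257,024.7934 / 1.408695 = €182,456.01

€182456.01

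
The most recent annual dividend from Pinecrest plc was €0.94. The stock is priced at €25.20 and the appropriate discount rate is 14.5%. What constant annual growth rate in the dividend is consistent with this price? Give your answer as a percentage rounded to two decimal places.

P = D₀(1+g)/(r−g) ⇒ P(r−g) = D₀(1+g) ⇒ g(P+D₀) = P·r − D₀
g = (P·r − D₀)/(P + D₀) = (€25.20×0.145 − €0.94) / (€25.20 + €0.94) = 0.103826

10.38%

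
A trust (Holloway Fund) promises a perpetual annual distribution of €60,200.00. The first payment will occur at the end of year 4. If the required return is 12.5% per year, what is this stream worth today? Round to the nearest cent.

Value at end of year 3: C / r = €60,200.00 / 0.125 = €481,600.0000
Discount to today: PV = €481,600.0000 / (1 + 0.125)^3 = €481,600.0000 / 1.423828 = €338,243.07

€338243.07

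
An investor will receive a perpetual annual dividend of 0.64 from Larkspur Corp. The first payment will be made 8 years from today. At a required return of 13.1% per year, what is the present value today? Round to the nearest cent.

Value at end of year 7: C / r = 0.64 / 0.131 = 4.8855
Discount to today: PV = 4.8855 / (1 + 0.131)^7 = 4.8855 / 2.367218 = 2.06

2.06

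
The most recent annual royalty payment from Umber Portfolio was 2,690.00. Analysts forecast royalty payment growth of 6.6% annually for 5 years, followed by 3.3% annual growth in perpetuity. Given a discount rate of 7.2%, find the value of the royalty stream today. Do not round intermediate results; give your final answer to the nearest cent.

D_1 = 2867.54000
D_2 = 3056.79764
D_3 = 3258.54628
D_4 = 3473.61034
D_5 = 3702.86862
Terminal value at year 5: TV = D_5×(1+g_2)/(r−g_2) = 3825.06329/0.039 = 98078.54579
P_0 = D_1/(1+r)^1 + D_2/(1+r)^2 + D_3/(1+r)^3 + D_4/(1+r)^4 + D_5/(1+r)^5 + TV/(1+r)^5
    = 2674.94403 + 2659.97233 + 2645.08442 + 2630.27985 + 2615.55813 + 69278.75767 = 82504.59643

82504.60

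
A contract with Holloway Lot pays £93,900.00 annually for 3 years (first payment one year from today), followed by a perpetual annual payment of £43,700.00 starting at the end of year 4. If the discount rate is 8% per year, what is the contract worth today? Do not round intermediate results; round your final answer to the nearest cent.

PV of 3-year annuity: £93,900.00 × [1 − (1+0.08)^−3] / 0.08 = 241989.40710
Perpetuity value at year 3: £43,700.00 / 0.08 = 546250.00000
PV of perpetuity: 546250.00000 / (1+0.08)^3 = 433630.86166
Total PV = 241989.40710 + 433630.86166 = 675620.26876

£675620.27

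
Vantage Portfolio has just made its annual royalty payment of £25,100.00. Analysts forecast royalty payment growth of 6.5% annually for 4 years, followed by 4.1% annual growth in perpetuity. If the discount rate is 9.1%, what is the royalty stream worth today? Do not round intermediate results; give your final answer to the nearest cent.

£569078.49

D_1 = 26731.50000
D_2 = 28469.04750
D_3 = 30319.53559
D_4 = 32290.30540
Terminal value at year 4: TV = D_4×(1+g_2)/(r−g_2) = 33614.20792/0.05 = 672284.15844
P_0 = D_1/(1+r)^1 + D_2/(1+r)^2 + D_3/(1+r)^3 + D_4/(1+r)^4 + TV/(1+r)^4
    = 24501.83318 + 23917.92148 + 23347.92519 + 22791.51267 + 474519.29381 = 569078.48633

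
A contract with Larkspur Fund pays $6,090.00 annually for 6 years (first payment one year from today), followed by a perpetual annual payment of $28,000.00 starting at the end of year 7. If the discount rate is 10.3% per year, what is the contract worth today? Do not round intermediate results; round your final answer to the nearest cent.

PV of 6-year annuity: $6,090.00 × [1 − (1+0.103)^−6] / 0.103 = 26291.97170
Perpetuity value at year 6: $28,000.00 / 0.103 = 271844.66019
PV of perpetuity: 271844.66019 / (1+0.103)^6 = 150962.03167
Total PV = 26291.97170 + 150962.03167 = 177254.00337

$177254.00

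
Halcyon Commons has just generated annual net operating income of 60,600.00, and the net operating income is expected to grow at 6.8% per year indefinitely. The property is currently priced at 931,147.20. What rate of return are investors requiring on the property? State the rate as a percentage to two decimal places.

13.75%

D₁ = 60,600.00 × 1.068 = 64,720.8000
P = D₁/(r − g) ⇒ r = D₁/P + g = 64,720.8000/931,147.20 + 0.068 = 0.069507 + 0.068 = 0.137507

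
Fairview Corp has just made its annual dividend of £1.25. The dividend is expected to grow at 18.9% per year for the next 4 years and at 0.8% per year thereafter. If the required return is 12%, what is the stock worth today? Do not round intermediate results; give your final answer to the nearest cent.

£20.11

D_1 = 1.48625
D_2 = 1.76715
D_3 = 2.10114
D_4 = 2.49826
Terminal value at year 4: TV = D_4×(1+g_2)/(r−g_2) = 2.51824/0.112 = 22.48433
P_0 = D_1/(1+r)^1 + D_2/(1+r)^2 + D_3/(1+r)^3 + D_4/(1+r)^4 + TV/(1+r)^4
    = 1.32701 + 1.40876 + 1.49555 + 1.58769 + 14.28920 = 20.10821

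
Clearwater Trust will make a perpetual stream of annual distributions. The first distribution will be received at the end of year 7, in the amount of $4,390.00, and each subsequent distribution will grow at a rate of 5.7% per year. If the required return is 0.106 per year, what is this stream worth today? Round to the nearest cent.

$48948.31

Value at end of year 6: C₁ / (r − g) = $4,390.00 / (0.106 − 0.057) = $89,591.8367
Discount to today: PV = $89,591.8367 / (1 + 0.106)^6 = $89,591.8367 / 1.830336 = $48,948.31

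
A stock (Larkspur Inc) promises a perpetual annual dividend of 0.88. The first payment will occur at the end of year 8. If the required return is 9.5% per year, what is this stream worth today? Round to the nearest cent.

4.91

Value at end of year 7: C / r = 0.88 / 0.095 = 9.2632
Discount to today: PV = 9.2632 / (1 + 0.095)^7 = 9.2632 / 1.887552 = 4.91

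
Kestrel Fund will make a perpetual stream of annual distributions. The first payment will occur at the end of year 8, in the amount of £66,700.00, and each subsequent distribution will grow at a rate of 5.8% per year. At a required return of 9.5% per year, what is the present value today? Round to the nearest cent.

£955048.17

Value at end of year 7: C₁ / (r − g) = £66,700.00 / (0.095 − 0.058) = £1,802,702.7027
Discount to today: PV = £1,802,702.7027 / (1 + 0.095)^7 = £1,802,702.7027 / 1.887552 = £955,048.17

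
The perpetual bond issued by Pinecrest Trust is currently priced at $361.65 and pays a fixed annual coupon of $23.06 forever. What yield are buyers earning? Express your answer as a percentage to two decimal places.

P = C/r ⇒ r = C/P = $23.06/$361.65 = 0.063763

6.38%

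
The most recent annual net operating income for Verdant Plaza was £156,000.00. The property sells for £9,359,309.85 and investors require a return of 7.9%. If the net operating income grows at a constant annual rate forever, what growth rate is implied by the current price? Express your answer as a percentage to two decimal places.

6.13%

P = D₀(1+g)/(r−g) ⇒ P(r−g) = D₀(1+g) ⇒ g(P+D₀) = P·r − D₀
g = (P·r − D₀)/(P + D₀) = (£9,359,309.85×0.079 − £156,000.00) / (£9,359,309.85 + £156,000.00) = 0.061310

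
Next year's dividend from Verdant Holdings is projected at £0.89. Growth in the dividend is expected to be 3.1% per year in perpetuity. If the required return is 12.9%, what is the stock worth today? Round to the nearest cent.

Growing perpetuity: P = D₁ / (r − g) = £0.8900 / (0.129 − 0.031) = £9.08

£9.08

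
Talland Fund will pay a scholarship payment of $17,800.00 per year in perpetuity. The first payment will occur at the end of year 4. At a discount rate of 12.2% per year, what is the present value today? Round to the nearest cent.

Value at end of year 3: C / r = $17,800.00 / 0.122 = $145,901.6393
Discount to today: PV = $145,901.6393 / (1 + 0.122)^3 = $145,901.6393 / 1.412468 = $103,295.55

$103295.55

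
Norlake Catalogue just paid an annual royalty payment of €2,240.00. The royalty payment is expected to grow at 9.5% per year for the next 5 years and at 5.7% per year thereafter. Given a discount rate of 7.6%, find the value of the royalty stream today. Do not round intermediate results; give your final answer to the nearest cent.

€147819.91

D_1 = 2452.80000
D_2 = 2685.81600
D_3 = 2940.96852
D_4 = 3220.36053
D_5 = 3526.29478
Terminal value at year 5: TV = D_5×(1+g_2)/(r−g_2) = 3727.29358/0.019 = 196173.34643
P_0 = D_1/(1+r)^1 + D_2/(1+r)^2 + D_3/(1+r)^3 + D_4/(1+r)^4 + D_5/(1+r)^5 + TV/(1+r)^5
    = 2279.55390 + 2319.80625 + 2360.76937 + 2402.45582 + 2444.87837 + 136012.44382 = 147819.90753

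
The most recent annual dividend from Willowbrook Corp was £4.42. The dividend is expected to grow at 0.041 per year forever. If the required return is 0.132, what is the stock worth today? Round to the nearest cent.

£50.56

D₁ = D₀ × (1 + g) = £4.42 × 1.041 = £4.6012
Growing perpetuity: P = D₁ / (r − g) = £4.6012 / (0.132 − 0.041) = £50.56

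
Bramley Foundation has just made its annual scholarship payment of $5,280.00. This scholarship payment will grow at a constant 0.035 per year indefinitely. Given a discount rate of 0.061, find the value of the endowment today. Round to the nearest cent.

D₁ = D₀ × (1 + g) = $5,280.00 × 1.035 = $5,464.8000
Growing perpetuity: P = D₁ / (r − g) = $5,464.8000 / (0.061 − 0.035) = $210,184.62

$210184.62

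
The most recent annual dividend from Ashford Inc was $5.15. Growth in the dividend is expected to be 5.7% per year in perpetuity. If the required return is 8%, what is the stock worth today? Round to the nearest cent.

$236.68

D₁ = D₀ × (1 + g) = $5.15 × 1.057 = $5.4436
Growing perpetuity: P = D₁ / (r − g) = $5.4436 / (0.08 − 0.057) = $236.68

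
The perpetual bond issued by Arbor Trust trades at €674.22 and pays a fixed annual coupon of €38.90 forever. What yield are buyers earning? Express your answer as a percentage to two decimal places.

5.77%

P = C/r ⇒ r = C/P = €38.90/€674.22 = 0.057696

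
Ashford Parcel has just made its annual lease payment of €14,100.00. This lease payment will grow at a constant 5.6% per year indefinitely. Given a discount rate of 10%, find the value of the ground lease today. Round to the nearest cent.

D₁ = D₀ × (1 + g) = €14,100.00 × 1.056 = €14,889.6000
Growing perpetuity: P = D₁ / (r − g) = €14,889.6000 / (0.1 − 0.056) = €338,400.00

€338400.00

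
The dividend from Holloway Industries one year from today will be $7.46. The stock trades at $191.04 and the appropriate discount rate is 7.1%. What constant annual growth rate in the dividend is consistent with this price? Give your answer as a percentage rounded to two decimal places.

P = D₁/(r−g) ⇒ g = r − D₁/P = 0.071 − $7.46/$191.04 = 0.031951

3.20%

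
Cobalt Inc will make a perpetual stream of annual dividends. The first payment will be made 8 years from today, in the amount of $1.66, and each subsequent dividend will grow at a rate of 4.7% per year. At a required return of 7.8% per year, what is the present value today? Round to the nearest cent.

$31.65

Value at end of year 7: C₁ / (r − g) = $1.66 / (0.078 − 0.047) = $53.5484
Discount to today: PV = $53.5484 / (1 + 0.078)^7 = $53.5484 / 1.691731 = $31.65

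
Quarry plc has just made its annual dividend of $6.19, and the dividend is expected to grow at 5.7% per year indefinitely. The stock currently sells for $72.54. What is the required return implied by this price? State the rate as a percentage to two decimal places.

D₁ = $6.19 × 1.057 = $6.5428
P = D₁/(r − g) ⇒ r = D₁/P + g = $6.5428/$72.54 + 0.057 = 0.090196 + 0.057 = 0.147196

14.72%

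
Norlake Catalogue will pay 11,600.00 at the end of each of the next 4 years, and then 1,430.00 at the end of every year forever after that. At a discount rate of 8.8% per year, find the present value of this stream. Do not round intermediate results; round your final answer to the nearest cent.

PV of 4-year annuity: 11,600.00 × [1 − (1+0.088)^−4] / 0.088 = 37746.32082
Perpetuity value at year 4: 1,430.00 / 0.088 = 16250.00000
PV of perpetuity: 16250.00000 / (1+0.088)^4 = 11596.78976
Total PV = 37746.32082 + 11596.78976 = 49343.11058

49343.11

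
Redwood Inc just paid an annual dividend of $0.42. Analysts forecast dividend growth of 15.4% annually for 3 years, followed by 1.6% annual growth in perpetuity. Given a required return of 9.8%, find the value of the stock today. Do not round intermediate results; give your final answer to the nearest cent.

D_1 = 0.48468
D_2 = 0.55932
D_3 = 0.64546
Terminal value at year 3: TV = D_3×(1+g_2)/(r−g_2) = 0.65578/0.082 = 7.99736
P_0 = D_1/(1+r)^1 + D_2/(1+r)^2 + D_3/(1+r)^3 + TV/(1+r)^3
    = 0.44142 + 0.46393 + 0.48760 + 6.04143 = 7.43438

$7.43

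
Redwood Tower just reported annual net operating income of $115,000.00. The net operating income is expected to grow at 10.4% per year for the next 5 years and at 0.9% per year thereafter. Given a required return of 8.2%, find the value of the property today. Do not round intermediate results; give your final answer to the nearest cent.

D_1 = 126960.00000
D_2 = 140163.84000
D_3 = 154740.87936
D_4 = 170833.93081
D_5 = 188600.65962
Terminal value at year 5: TV = D_5×(1+g_2)/(r−g_2) = 190298.06555/0.073 = 2606822.81582
P_0 = D_1/(1+r)^1 + D_2/(1+r)^2 + D_3/(1+r)^3 + D_4/(1+r)^4 + D_5/(1+r)^5 + TV/(1+r)^5
    = 117338.26248 + 119724.06818 + 122158.38380 + 124642.19567 + 127176.51019 + 1757823.27095 = 2368862.69127

$2368862.69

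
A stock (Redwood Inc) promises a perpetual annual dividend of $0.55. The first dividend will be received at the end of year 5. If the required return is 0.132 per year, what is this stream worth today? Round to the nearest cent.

Value at end of year 4: C / r = $0.55 / 0.132 = $4.1667
Discount to today: PV = $4.1667 / (1 + 0.132)^4 = $4.1667 / 1.642047 = $2.54

$2.54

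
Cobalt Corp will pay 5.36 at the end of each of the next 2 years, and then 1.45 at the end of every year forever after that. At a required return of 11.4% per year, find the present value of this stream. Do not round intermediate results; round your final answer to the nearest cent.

19.38

PV of 2-year annuity: 5.36 × [1 − (1+0.114)^−2] / 0.114 = 9.13060
Perpetuity value at year 2: 1.45 / 0.114 = 12.71930
PV of perpetuity: 12.71930 / (1+0.114)^2 = 10.24927
Total PV = 9.13060 + 10.24927 = 19.37987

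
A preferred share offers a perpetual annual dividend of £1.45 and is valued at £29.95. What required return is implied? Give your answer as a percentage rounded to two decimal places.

P = C/r ⇒ r = C/P = £1.45/£29.95 = 0.048414

4.84%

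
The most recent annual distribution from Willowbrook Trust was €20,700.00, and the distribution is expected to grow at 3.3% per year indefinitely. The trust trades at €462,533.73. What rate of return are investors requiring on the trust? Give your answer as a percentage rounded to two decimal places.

7.92%

D₁ = €20,700.00 × 1.033 = €21,383.1000
P = D₁/(r − g) ⇒ r = D₁/P + g = €21,383.1000/€462,533.73 + 0.033 = 0.046230 + 0.033 = 0.079230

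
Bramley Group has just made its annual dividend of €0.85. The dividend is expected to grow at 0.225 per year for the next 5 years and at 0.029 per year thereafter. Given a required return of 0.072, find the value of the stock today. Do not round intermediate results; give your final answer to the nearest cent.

€46.09

D_1 = 1.04125
D_2 = 1.27553
D_3 = 1.56253
D_4 = 1.91409
D_5 = 2.34477
Terminal value at year 5: TV = D_5×(1+g_2)/(r−g_2) = 2.41276/0.043 = 56.11078
P_0 = D_1/(1+r)^1 + D_2/(1+r)^2 + D_3/(1+r)^3 + D_4/(1+r)^4 + D_5/(1+r)^5 + TV/(1+r)^5
    = 0.97132 + 1.10995 + 1.26836 + 1.44939 + 1.65625 + 39.63441 = 46.08966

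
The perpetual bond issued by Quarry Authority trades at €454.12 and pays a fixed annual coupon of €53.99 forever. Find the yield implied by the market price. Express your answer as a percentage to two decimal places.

P = C/r ⇒ r = C/P = €53.99/€454.12 = 0.118889

11.89%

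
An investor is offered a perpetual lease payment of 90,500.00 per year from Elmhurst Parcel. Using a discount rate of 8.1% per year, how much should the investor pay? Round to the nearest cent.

Level perpetuity: PV = C / r = 90,500.00 / 0.081 = 1,117,283.95

1117283.95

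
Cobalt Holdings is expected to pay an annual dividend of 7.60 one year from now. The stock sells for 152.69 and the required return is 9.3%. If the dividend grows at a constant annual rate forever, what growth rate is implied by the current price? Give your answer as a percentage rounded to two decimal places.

4.32%

P = D₁/(r−g) ⇒ g = r − D₁/P = 0.093 − 7.60/152.69 = 0.043226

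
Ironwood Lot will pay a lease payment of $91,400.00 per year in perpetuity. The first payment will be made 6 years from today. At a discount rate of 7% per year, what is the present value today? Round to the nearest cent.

Value at end of year 5: C / r = $91,400.00 / 0.07 = $1,305,714.2857
Discount to today: PV = $1,305,714.2857 / (1 + 0.07)^5 = $1,305,714.2857 / 1.402552 = $930,956.24

$930956.24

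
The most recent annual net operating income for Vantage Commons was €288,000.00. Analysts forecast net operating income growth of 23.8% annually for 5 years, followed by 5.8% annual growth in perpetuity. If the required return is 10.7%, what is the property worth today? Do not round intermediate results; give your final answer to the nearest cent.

D_1 = 356544.00000
D_2 = 441401.47200
D_3 = 546455.02234
D_4 = 676511.31765
D_5 = 837521.01125
Terminal value at year 5: TV = D_5×(1+g_2)/(r−g_2) = 886097.22991/0.049 = 18083616.93685
P_0 = D_1/(1+r)^1 + D_2/(1+r)^2 + D_3/(1+r)^3 + D_4/(1+r)^4 + D_5/(1+r)^5 + TV/(1+r)^5
    = 322081.30081 + 360195.70949 + 402820.49535 + 450489.40672 + 503799.35458 + 10877953.41115 = 12917339.67810

€12917339.68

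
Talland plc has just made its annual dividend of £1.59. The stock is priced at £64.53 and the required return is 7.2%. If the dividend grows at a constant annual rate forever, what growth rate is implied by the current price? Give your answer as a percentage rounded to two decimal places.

P = D₀(1+g)/(r−g) ⇒ P(r−g) = D₀(1+g) ⇒ g(P+D₀) = P·r − D₀
g = (P·r − D₀)/(P + D₀) = (£64.53×0.072 − £1.59) / (£64.53 + £1.59) = 0.046221

4.62%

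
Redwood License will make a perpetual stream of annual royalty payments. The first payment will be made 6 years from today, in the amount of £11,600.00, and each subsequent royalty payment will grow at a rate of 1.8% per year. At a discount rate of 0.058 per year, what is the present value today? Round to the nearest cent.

Value at end of year 5: C₁ / (r − g) = £11,600.00 / (0.058 − 0.018) = £290,000.0000
Discount to today: PV = £290,000.0000 / (1 + 0.058)^5 = £290,000.0000 / 1.325648 = £218,760.88

£218760.88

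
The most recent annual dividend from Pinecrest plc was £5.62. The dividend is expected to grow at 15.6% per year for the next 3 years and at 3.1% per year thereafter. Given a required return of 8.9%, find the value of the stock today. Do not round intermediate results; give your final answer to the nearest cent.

£138.52

D_1 = 6.49672
D_2 = 7.51021
D_3 = 8.68180
Terminal value at year 3: TV = D_3×(1+g_2)/(r−g_2) = 8.95094/0.058 = 154.32649
P_0 = D_1/(1+r)^1 + D_2/(1+r)^2 + D_3/(1+r)^3 + TV/(1+r)^3
    = 5.96577 + 6.33281 + 6.72243 + 119.49696 = 138.51796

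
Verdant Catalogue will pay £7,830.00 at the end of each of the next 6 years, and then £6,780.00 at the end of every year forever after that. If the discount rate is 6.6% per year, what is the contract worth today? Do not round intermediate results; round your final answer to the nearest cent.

£107794.55

PV of 6-year annuity: £7,830.00 × [1 − (1+0.066)^−6] / 0.066 = 37787.37373
Perpetuity value at year 6: £6,780.00 / 0.066 = 102727.27273
PV of perpetuity: 102727.27273 / (1+0.066)^6 = 70007.17134
Total PV = 37787.37373 + 70007.17134 = 107794.54507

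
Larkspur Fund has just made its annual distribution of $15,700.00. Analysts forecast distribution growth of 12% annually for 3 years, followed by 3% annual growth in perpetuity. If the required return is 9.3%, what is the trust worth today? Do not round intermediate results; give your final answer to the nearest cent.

D_1 = 17584.00000
D_2 = 19694.08000
D_3 = 22057.36960
Terminal value at year 3: TV = D_3×(1+g_2)/(r−g_2) = 22719.09069/0.063 = 360620.48711
P_0 = D_1/(1+r)^1 + D_2/(1+r)^2 + D_3/(1+r)^3 + TV/(1+r)^3
    = 16087.83166 + 16485.24378 + 16892.47304 + 276178.52754 = 325644.07602

$325644.08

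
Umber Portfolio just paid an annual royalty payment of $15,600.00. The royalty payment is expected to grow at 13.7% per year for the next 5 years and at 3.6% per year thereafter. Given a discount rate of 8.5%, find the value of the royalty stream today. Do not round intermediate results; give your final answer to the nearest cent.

D_1 = 17737.20000
D_2 = 20167.19640
D_3 = 22930.10231
D_4 = 26071.52632
D_5 = 29643.32543
Terminal value at year 5: TV = D_5×(1+g_2)/(r−g_2) = 30710.48514/0.049 = 626744.59479
P_0 = D_1/(1+r)^1 + D_2/(1+r)^2 + D_3/(1+r)^3 + D_4/(1+r)^4 + D_5/(1+r)^5 + TV/(1+r)^5
    = 16347.64977 + 17131.13160 + 17952.16279 + 18812.54295 + 19714.15791 + 416813.62433 = 506771.26935

$506771.27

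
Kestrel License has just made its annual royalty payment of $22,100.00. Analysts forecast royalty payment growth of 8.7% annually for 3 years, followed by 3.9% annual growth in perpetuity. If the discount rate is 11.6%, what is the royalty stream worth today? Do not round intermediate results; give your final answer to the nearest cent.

$338471.68

D_1 = 24022.70000
D_2 = 26112.67490
D_3 = 28384.47762
Terminal value at year 3: TV = D_3×(1+g_2)/(r−g_2) = 29491.47224/0.077 = 383006.13303
P_0 = D_1/(1+r)^1 + D_2/(1+r)^2 + D_3/(1+r)^3 + TV/(1+r)^3
    = 21525.71685 + 20966.35682 + 20421.53214 + 275558.07648 = 338471.68229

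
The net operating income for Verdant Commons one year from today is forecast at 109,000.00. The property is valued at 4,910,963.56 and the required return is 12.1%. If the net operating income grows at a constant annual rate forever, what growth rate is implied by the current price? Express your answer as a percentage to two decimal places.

P = D₁/(r−g) ⇒ g = r − D₁/P = 0.121 − 109,000.00/4,910,963.56 = 0.098805

9.88%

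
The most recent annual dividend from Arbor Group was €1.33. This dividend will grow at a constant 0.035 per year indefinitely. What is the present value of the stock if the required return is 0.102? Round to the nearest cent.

D₁ = D₀ × (1 + g) = €1.33 × 1.035 = €1.3766
Growing perpetuity: P = D₁ / (r − g) = €1.3766 / (0.102 − 0.035) = €20.55

€20.55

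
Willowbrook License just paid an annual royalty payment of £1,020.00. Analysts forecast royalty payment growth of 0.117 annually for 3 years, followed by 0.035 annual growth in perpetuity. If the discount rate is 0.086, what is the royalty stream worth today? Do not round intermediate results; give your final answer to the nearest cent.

D_1 = 1139.34000
D_2 = 1272.64278
D_3 = 1421.54199
Terminal value at year 3: TV = D_3×(1+g_2)/(r−g_2) = 1471.29595/0.051 = 28848.94029
P_0 = D_1/(1+r)^1 + D_2/(1+r)^2 + D_3/(1+r)^3 + TV/(1+r)^3
    = 1049.11602 + 1079.06316 + 1109.86515 + 22523.73396 = 25761.77830

£25761.78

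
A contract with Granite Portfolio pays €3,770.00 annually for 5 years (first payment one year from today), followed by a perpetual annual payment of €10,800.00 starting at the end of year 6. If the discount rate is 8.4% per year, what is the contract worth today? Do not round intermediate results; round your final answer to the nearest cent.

€100796.12

PV of 5-year annuity: €3,770.00 × [1 − (1+0.084)^−5] / 0.084 = 14895.15147
Perpetuity value at year 5: €10,800.00 / 0.084 = 128571.42857
PV of perpetuity: 128571.42857 / (1+0.084)^5 = 85900.96811
Total PV = 14895.15147 + 85900.96811 = 100796.11959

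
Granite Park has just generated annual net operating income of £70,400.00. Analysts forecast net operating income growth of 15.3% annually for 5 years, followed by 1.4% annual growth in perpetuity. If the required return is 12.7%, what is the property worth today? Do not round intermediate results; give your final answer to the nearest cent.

£1085166.66

D_1 = 81171.20000
D_2 = 93590.39360
D_3 = 107909.72382
D_4 = 124419.91157
D_5 = 143456.15803
Terminal value at year 5: TV = D_5×(1+g_2)/(r−g_2) = 145464.54425/0.113 = 1287296.85175
P_0 = D_1/(1+r)^1 + D_2/(1+r)^2 + D_3/(1+r)^3 + D_4/(1+r)^4 + D_5/(1+r)^5 + TV/(1+r)^5
    = 72024.13487 + 73685.73869 + 75385.67588 + 77124.83078 + 78904.10815 + 708042.17402 = 1085166.66239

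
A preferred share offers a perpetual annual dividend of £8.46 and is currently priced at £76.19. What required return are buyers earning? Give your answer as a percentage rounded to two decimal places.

P = C/r ⇒ r = C/P = £8.46/£76.19 = 0.111038

11.10%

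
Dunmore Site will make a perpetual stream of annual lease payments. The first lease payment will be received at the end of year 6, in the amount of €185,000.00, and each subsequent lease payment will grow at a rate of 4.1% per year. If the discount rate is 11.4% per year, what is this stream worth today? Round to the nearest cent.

€1477144.27

Value at end of year 5: C₁ / (r − g) = €185,000.00 / (0.114 − 0.041) = €2,534,246.5753
Discount to today: PV = €2,534,246.5753 / (1 + 0.114)^5 = €2,534,246.5753 / 1.715639 = €1,477,144.27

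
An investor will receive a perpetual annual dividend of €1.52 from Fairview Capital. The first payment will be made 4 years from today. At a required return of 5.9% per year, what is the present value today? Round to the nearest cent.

Value at end of year 3: C / r = €1.52 / 0.059 = €25.7627
Discount to today: PV = €25.7627 / (1 + 0.059)^3 = €25.7627 / 1.187648 = €21.69

€21.69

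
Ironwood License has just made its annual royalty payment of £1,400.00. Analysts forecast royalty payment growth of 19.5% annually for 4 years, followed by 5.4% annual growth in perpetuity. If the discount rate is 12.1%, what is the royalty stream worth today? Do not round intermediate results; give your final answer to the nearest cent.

D_1 = 1673.00000
D_2 = 1999.23500
D_3 = 2389.08583
D_4 = 2854.95756
Terminal value at year 4: TV = D_4×(1+g_2)/(r−g_2) = 3009.12527/0.067 = 44912.31745
P_0 = D_1/(1+r)^1 + D_2/(1+r)^2 + D_3/(1+r)^3 + D_4/(1+r)^4 + TV/(1+r)^4
    = 1492.41748 + 1590.93568 + 1695.95730 + 1807.91166 + 28440.87900 = 35028.10112

£35028.10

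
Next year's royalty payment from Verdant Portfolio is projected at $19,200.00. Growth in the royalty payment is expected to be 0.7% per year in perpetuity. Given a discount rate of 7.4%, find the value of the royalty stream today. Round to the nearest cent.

Growing perpetuity: P = D₁ / (r − g) = $19,200.0000 / (0.074 − 0.007) = $286,567.16

$286567.16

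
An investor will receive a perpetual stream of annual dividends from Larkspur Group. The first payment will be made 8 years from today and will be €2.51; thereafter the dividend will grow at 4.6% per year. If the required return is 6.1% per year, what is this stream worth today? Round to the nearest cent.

Value at end of year 7: C₁ / (r − g) = €2.51 / (0.061 − 0.046) = €167.3333
Discount to today: PV = €167.3333 / (1 + 0.061)^7 = €167.3333 / 1.513588 = €110.55

€110.55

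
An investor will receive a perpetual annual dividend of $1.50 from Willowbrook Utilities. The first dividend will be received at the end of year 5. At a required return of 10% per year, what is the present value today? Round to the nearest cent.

Value at end of year 4: C / r = $1.50 / 0.1 = $15.0000
Discount to today: PV = $15.0000 / (1 + 0.1)^4 = $15.0000 / 1.464100 = $10.25

$10.25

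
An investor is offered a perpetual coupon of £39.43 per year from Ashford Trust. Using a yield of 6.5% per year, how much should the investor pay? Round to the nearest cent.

£606.62

Level perpetuity: PV = C / r = £39.43 / 0.065 = £606.62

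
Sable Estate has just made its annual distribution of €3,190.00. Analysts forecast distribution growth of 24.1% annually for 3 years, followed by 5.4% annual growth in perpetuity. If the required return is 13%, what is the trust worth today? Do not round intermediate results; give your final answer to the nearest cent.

€70176.28

D_1 = 3958.79000
D_2 = 4912.85839
D_3 = 6096.85726
Terminal value at year 3: TV = D_3×(1+g_2)/(r−g_2) = 6426.08755/0.076 = 84553.78361
P_0 = D_1/(1+r)^1 + D_2/(1+r)^2 + D_3/(1+r)^3 + TV/(1+r)^3
    = 3503.35398 + 3847.48875 + 4225.42791 + 58600.01345 = 70176.28410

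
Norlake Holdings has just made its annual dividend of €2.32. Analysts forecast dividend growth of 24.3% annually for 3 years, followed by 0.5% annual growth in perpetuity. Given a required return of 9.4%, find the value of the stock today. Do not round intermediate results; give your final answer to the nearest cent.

€47.46

D_1 = 2.88376
D_2 = 3.58451
D_3 = 4.45555
Terminal value at year 3: TV = D_3×(1+g_2)/(r−g_2) = 4.47783/0.089 = 50.31268
P_0 = D_1/(1+r)^1 + D_2/(1+r)^2 + D_3/(1+r)^3 + TV/(1+r)^3
    = 2.63598 + 2.99499 + 3.40290 + 38.42602 = 47.45990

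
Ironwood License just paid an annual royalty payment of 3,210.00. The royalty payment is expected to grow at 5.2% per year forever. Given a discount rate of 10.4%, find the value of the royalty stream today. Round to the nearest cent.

64940.77

D₁ = D₀ × (1 + g) = 3,210.00 × 1.052 = 3,376.9200
Growing perpetuity: P = D₁ / (r − g) = 3,376.9200 / (0.104 − 0.052) = 64,940.77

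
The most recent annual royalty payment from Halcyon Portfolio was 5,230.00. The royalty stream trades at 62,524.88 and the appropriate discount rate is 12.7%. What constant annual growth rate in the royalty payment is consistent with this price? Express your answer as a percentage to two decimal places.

4.00%

P = D₀(1+g)/(r−g) ⇒ P(r−g) = D₀(1+g) ⇒ g(P+D₀) = P·r − D₀
g = (P·r − D₀)/(P + D₀) = (62,524.88×0.127 − 5,230.00) / (62,524.88 + 5,230.00) = 0.040007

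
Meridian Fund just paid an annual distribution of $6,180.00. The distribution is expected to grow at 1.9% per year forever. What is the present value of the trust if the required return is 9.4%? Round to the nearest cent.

D₁ = D₀ × (1 + g) = $6,180.00 × 1.019 = $6,297.4200
Growing perpetuity: P = D₁ / (r − g) = $6,297.4200 / (0.094 − 0.019) = $83,965.60

$83965.60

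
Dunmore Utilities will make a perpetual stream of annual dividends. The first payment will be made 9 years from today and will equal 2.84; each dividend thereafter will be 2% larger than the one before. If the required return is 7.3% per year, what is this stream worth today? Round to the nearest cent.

30.50

Value at end of year 8: C₁ / (r − g) = 2.84 / (0.073 − 0.02) = 53.5849
Discount to today: PV = 53.5849 / (1 + 0.073)^8 = 53.5849 / 1.757105 = 30.50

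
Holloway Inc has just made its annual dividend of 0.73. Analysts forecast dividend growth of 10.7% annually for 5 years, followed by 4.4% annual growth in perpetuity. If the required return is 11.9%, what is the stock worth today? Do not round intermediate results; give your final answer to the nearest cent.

D_1 = 0.80811
D_2 = 0.89458
D_3 = 0.99030
D_4 = 1.09626
D_5 = 1.21356
Terminal value at year 5: TV = D_5×(1+g_2)/(r−g_2) = 1.26696/0.075 = 16.89274
P_0 = D_1/(1+r)^1 + D_2/(1+r)^2 + D_3/(1+r)^3 + D_4/(1+r)^4 + D_5/(1+r)^5 + TV/(1+r)^5
    = 0.72217 + 0.71443 + 0.70677 + 0.69919 + 0.69169 + 9.62830 = 13.16254

13.16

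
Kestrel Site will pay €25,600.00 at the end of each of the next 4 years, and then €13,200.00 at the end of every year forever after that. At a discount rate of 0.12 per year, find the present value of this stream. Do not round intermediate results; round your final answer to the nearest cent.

PV of 4-year annuity: €25,600.00 × [1 − (1+0.12)^−4] / 0.12 = 77756.14327
Perpetuity value at year 4: €13,200.00 / 0.12 = 110000.00000
PV of perpetuity: 110000.00000 / (1+0.12)^4 = 69906.98862
Total PV = 77756.14327 + 69906.98862 = 147663.13190

€147663.13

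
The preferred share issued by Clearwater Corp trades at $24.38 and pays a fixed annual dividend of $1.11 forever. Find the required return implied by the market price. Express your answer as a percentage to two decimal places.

4.55%

P = C/r ⇒ r = C/P = $1.11/$24.38 = 0.045529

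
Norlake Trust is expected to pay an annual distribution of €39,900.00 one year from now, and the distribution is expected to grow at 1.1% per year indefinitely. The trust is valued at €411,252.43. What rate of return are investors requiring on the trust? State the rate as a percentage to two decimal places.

10.80%

P = D₁/(r − g) ⇒ r = D₁/P + g = €39,900.0000/€411,252.43 + 0.011 = 0.097021 + 0.011 = 0.108021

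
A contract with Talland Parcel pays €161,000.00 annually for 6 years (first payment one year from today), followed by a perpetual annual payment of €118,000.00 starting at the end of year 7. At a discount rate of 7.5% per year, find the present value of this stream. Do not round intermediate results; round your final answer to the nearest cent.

PV of 6-year annuity: €161,000.00 × [1 − (1+0.075)^−6] / 0.075 = 755709.27369
Perpetuity value at year 6: €118,000.00 / 0.075 = 1573333.33333
PV of perpetuity: 1573333.33333 / (1+0.075)^6 = 1019459.45572
Total PV = 755709.27369 + 1019459.45572 = 1775168.72941

€1775168.73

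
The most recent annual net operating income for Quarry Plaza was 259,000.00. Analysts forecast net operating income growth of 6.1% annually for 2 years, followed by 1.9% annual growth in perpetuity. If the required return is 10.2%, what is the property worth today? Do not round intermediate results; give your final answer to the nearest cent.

3437015.46

D_1 = 274799.00000
D_2 = 291561.73900
Terminal value at year 2: TV = D_2×(1+g_2)/(r−g_2) = 297101.41204/0.083 = 3579535.08483
P_0 = D_1/(1+r)^1 + D_2/(1+r)^2 + TV/(1+r)^2
    = 249363.88385 + 240086.28018 + 2947565.29527 = 3437015.45930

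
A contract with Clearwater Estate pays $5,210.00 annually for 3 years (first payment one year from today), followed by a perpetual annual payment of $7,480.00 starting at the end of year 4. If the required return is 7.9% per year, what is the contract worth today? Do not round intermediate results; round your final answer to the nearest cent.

PV of 3-year annuity: $5,210.00 × [1 − (1+0.079)^−3] / 0.079 = 13450.93924
Perpetuity value at year 3: $7,480.00 / 0.079 = 94683.54430
PV of perpetuity: 94683.54430 / (1+0.079)^3 = 75372.02309
Total PV = 13450.93924 + 75372.02309 = 88822.96233

$88822.96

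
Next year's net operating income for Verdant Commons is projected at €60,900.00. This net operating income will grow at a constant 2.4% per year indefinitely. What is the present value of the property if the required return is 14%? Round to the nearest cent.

€525000.00

Growing perpetuity: P = D₁ / (r − g) = €60,900.0000 / (0.14 − 0.024) = €525,000.00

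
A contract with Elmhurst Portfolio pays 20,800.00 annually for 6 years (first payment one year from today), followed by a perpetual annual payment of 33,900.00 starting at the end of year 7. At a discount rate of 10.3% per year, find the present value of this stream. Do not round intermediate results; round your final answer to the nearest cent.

272570.41

PV of 6-year annuity: 20,800.00 × [1 − (1+0.103)^−6] / 0.103 = 89798.52405
Perpetuity value at year 6: 33,900.00 / 0.103 = 329126.21359
PV of perpetuity: 329126.21359 / (1+0.103)^6 = 182771.88834
Total PV = 89798.52405 + 182771.88834 = 272570.41239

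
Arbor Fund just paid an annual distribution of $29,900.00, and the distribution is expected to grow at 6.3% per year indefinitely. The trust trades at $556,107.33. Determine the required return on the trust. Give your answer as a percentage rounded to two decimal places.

12.02%

D₁ = $29,900.00 × 1.063 = $31,783.7000
P = D₁/(r − g) ⇒ r = D₁/P + g = $31,783.7000/$556,107.33 + 0.063 = 0.057154 + 0.063 = 0.120154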